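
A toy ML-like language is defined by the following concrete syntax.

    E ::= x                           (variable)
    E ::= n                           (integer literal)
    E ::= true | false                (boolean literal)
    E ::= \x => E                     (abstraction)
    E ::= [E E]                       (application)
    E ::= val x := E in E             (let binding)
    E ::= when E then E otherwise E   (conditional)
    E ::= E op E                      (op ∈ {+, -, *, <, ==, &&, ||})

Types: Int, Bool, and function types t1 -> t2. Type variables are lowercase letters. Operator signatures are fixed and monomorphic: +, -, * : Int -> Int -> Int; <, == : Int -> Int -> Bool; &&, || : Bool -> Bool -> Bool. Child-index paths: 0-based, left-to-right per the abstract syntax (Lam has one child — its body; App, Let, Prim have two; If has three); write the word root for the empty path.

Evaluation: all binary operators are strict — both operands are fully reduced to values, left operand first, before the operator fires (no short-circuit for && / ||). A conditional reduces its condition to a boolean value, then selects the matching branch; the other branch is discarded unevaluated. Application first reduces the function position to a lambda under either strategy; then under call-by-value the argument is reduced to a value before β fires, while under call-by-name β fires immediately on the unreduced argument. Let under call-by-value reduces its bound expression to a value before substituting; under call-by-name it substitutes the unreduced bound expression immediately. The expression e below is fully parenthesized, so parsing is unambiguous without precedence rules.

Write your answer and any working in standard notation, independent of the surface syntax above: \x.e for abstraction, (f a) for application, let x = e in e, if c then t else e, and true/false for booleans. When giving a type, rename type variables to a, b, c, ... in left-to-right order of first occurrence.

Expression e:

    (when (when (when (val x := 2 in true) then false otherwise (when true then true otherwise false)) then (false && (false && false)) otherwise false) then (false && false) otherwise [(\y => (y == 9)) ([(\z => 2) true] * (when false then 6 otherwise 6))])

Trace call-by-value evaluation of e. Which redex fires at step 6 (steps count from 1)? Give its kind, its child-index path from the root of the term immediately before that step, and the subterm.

Answer: if at 1.1 : (if false then 6 else 6)

Derivation:
step 0: (if (if (if (let x = 2 in true) then false else (if true then true else false)) then (false && (false && false)) else false) then (false && false) else ((\y.(y == 9)) (((\z.2) true) * (if false then 6 else 6))))
step 1: [let@0.0.0] (if (if (if true then false else (if true then true else false)) then (false && (false && false)) else false) then (false && false) else ((\y.(y == 9)) (((\z.2) true) * (if false then 6 else 6))))
step 2: [if@0.0] (if (if false then (false && (false && false)) else false) then (false && false) else ((\y.(y == 9)) (((\z.2) true) * (if false then 6 else 6))))
step 3: [if@0] (if false then (false && false) else ((\y.(y == 9)) (((\z.2) true) * (if false then 6 else 6))))
step 4: [if@root] ((\y.(y == 9)) (((\z.2) true) * (if false then 6 else 6)))
step 5: [beta@1.0] ((\y.(y == 9)) (2 * (if false then 6 else 6)))
step 6: [if@1.1] ((\y.(y == 9)) (2 * 6))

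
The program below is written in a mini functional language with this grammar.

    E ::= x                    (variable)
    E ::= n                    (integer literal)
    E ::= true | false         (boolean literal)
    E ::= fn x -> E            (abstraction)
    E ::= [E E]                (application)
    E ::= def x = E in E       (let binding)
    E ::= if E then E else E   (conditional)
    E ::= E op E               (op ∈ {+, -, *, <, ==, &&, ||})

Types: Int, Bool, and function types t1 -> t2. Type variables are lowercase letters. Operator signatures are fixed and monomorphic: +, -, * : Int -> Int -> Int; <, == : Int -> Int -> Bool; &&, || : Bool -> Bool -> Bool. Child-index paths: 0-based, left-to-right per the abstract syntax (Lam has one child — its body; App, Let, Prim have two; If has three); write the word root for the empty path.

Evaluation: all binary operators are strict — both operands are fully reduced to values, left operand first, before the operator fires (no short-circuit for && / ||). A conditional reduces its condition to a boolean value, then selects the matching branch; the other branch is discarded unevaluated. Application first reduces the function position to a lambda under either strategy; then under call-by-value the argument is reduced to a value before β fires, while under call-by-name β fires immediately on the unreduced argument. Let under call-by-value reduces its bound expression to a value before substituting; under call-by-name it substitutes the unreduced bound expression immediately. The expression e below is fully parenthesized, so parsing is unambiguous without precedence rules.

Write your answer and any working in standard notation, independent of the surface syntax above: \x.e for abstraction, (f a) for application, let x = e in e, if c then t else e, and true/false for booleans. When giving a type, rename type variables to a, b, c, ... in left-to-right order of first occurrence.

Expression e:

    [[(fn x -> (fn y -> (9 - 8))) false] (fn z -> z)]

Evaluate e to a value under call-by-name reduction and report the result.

Answer: 1

Trace:
step 0: (((\x.(\y.(9 - 8))) false) (\z.z))
step 1: [beta@0] ((\y.(9 - 8)) (\z.z))
step 2: [beta@root] (9 - 8)
step 3: [delta@root] 1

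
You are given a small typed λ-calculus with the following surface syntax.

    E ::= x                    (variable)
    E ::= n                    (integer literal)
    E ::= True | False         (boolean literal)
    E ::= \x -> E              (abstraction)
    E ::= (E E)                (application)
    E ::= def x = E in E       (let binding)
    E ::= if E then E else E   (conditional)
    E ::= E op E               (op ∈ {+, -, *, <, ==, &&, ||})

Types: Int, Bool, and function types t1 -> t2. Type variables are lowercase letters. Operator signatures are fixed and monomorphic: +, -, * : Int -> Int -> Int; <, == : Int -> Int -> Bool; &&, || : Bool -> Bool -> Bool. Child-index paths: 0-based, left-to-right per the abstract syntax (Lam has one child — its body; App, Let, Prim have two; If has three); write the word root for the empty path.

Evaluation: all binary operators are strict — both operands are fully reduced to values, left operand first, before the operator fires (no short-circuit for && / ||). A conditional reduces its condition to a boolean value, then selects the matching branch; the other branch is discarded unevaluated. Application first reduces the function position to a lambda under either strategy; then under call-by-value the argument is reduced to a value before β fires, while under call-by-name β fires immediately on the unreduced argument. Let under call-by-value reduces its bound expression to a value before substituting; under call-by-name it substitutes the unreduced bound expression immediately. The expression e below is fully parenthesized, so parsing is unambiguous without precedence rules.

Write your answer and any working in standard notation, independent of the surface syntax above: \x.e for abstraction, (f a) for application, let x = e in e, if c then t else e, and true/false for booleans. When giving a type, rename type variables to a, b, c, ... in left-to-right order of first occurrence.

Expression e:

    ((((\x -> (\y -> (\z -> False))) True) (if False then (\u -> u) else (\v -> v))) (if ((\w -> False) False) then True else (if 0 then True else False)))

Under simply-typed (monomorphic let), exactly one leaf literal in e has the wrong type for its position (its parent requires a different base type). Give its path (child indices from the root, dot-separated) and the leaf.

Working:
\z._ : c -> Bool
\y._ : b -> c -> Bool
\x._ : a -> b -> c -> Bool
  unify a -> b -> c -> Bool ~ Bool -> d
  unify a ~ Bool
  unify b -> c -> Bool ~ d
_ _ : b -> c -> Bool
  unify Bool ~ Bool
u : e
\u._ : e -> e
v : f
\v._ : f -> f
  unify e -> e ~ f -> f
  unify e ~ f
  unify f ~ f
  unify b -> c -> Bool ~ (f -> f) -> g
  unify b ~ f -> f
  unify c -> Bool ~ g
_ _ : c -> Bool
\w._ : h -> Bool
  unify h -> Bool ~ Bool -> i
  unify h ~ Bool
  unify Bool ~ i
_ _ : Bool
  unify Bool ~ Bool
  unify Int ~ Bool
  FAIL: mismatch Int ~ Bool

Answer: 1.2.0 : 0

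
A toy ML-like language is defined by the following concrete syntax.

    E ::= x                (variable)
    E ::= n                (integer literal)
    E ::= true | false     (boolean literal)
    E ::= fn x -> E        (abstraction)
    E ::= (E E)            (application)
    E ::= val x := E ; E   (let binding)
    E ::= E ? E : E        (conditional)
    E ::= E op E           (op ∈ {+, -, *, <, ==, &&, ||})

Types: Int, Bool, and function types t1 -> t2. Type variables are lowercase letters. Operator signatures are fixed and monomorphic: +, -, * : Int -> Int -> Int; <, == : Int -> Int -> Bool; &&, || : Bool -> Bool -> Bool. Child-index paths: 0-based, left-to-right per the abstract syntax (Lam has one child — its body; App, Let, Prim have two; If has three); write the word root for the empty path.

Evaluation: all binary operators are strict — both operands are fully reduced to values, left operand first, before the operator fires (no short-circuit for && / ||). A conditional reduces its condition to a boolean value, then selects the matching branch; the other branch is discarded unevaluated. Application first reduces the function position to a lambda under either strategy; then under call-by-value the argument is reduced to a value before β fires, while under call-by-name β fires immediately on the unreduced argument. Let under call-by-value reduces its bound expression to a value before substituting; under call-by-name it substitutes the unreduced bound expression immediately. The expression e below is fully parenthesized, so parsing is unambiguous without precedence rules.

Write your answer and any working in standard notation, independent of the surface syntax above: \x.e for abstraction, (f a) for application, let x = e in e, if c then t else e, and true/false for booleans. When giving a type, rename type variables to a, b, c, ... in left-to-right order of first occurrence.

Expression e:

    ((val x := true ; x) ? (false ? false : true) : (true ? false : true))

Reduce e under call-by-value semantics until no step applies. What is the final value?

Answer: true

Trace:
step 0: (if (let x = true in x) then (if false then false else true) else (if true then false else true))
step 1: [let@0] (if true then (if false then false else true) else (if true then false else true))
step 2: [if@root] (if false then false else true)
step 3: [if@root] true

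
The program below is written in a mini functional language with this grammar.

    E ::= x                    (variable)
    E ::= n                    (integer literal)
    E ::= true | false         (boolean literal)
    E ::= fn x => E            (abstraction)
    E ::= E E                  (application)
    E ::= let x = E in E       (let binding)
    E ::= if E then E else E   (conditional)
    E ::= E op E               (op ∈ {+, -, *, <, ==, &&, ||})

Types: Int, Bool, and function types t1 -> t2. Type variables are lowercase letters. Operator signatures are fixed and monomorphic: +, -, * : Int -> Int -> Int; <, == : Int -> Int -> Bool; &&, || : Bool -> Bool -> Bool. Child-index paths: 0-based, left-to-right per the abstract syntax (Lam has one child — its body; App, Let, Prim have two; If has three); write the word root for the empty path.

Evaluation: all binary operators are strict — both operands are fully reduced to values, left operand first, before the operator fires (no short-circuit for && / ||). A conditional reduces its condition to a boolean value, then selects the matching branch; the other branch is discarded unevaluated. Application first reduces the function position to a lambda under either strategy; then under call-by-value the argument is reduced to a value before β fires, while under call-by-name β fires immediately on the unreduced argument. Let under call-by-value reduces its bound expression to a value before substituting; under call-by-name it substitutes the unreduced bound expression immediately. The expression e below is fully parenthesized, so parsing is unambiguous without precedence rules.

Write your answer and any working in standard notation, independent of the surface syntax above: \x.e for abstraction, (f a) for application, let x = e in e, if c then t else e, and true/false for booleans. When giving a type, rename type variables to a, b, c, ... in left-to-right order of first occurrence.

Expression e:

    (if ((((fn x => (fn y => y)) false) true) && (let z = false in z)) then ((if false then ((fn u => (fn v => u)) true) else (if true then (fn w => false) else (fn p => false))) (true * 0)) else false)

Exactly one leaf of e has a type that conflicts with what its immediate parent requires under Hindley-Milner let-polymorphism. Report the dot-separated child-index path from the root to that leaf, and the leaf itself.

Answer: 1.1.0 : true

Trace:
y : b
\y._ : b -> b
\x._ : a -> b -> b
  unify a -> b -> b ~ Bool -> c
  unify a ~ Bool
  unify b -> b ~ c
_ _ : b -> b
  unify b -> b ~ Bool -> d
  unify b ~ Bool
  unify Bool ~ d
_ _ : Bool
  unify Bool ~ Bool
let z : Bool
z : Bool
  unify Bool ~ Bool
  unify Bool ~ Bool
  unify Bool ~ Bool
u : e
\v._ : f -> e
\u._ : e -> f -> e
  unify e -> f -> e ~ Bool -> g
  unify e ~ Bool
  unify f -> Bool ~ g
_ _ : f -> Bool
  unify Bool ~ Bool
\w._ : h -> Bool
\p._ : i -> Bool
  unify h -> Bool ~ i -> Bool
  unify h ~ i
  unify Bool ~ Bool
  unify f -> Bool ~ i -> Bool
  unify f ~ i
  unify Bool ~ Bool
  unify Bool ~ Int
  FAIL: mismatch Bool ~ Int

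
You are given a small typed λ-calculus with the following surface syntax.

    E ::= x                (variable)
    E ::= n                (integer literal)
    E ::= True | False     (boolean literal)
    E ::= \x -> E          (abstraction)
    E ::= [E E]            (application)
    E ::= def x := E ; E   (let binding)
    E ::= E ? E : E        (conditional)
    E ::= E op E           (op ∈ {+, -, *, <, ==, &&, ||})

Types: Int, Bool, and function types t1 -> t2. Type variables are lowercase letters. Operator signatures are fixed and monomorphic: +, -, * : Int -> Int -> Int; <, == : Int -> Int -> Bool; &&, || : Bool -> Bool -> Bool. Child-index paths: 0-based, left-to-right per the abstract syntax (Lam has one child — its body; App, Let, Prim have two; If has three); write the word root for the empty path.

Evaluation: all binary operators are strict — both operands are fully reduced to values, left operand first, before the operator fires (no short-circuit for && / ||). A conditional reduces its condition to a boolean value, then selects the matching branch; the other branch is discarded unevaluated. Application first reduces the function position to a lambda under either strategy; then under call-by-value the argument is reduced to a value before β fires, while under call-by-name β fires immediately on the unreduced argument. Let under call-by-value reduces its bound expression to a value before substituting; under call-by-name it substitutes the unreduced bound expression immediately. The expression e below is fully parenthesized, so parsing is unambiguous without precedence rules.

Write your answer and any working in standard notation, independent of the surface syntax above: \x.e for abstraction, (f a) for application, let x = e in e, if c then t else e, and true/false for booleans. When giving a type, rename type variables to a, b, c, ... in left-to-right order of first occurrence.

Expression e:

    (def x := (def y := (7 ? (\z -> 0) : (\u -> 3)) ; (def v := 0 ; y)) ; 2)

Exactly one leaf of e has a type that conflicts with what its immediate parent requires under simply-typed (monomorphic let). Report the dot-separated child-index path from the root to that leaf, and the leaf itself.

Answer: 0.0.0 : 7

Derivation:
  unify Int ~ Bool
  FAIL: mismatch Int ~ Bool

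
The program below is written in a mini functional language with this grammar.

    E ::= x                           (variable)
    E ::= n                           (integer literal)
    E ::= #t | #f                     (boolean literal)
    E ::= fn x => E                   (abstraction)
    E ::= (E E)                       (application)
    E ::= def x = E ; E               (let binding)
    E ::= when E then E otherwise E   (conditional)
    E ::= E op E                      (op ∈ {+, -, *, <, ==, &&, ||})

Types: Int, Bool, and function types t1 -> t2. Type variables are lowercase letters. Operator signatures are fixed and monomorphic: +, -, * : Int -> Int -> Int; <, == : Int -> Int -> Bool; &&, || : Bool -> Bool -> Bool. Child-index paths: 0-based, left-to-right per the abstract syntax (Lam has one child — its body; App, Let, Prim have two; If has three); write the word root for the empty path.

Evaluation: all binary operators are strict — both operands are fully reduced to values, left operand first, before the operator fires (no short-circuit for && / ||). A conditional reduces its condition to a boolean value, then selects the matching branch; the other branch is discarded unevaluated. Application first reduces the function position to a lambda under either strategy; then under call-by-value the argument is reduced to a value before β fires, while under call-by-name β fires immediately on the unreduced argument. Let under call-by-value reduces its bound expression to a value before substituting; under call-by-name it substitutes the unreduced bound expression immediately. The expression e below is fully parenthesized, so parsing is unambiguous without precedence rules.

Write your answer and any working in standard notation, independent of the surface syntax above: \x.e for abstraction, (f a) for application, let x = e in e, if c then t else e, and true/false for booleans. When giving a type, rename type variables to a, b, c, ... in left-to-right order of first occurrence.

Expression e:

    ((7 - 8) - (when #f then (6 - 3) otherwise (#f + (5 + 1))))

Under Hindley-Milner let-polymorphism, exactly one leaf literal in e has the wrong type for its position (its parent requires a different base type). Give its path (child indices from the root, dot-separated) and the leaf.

Working:
  unify Int ~ Int
  unify Int ~ Int
  unify Int ~ Int
  unify Bool ~ Bool
  unify Int ~ Int
  unify Int ~ Int
  unify Bool ~ Int
  FAIL: mismatch Bool ~ Int

Answer: 1.2.0 : false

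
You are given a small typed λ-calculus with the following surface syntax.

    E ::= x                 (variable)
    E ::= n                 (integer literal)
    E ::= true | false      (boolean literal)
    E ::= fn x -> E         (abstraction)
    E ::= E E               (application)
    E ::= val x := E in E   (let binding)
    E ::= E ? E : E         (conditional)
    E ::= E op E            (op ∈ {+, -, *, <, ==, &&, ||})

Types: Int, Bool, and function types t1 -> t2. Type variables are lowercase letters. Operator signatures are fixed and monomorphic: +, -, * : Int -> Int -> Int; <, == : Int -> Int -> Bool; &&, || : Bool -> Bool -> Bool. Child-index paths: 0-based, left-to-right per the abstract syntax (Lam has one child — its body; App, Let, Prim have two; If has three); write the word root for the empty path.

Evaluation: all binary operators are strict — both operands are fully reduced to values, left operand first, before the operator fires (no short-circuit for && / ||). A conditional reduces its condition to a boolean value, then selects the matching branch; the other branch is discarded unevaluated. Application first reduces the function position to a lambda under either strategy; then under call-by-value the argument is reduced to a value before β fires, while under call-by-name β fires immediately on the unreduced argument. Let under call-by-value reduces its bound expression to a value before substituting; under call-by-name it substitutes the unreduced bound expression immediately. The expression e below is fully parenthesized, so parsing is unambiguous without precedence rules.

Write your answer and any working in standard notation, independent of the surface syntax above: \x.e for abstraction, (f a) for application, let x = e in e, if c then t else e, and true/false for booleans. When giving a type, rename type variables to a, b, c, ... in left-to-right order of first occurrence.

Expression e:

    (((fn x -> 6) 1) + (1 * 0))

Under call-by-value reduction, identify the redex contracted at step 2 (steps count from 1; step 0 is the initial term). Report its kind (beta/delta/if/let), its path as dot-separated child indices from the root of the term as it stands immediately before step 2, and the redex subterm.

Answer: delta at 1 : (1 * 0)

Derivation:
step 0: (((\x.6) 1) + (1 * 0))
step 1: [beta@0] (6 + (1 * 0))
step 2: [delta@1] (6 + 0)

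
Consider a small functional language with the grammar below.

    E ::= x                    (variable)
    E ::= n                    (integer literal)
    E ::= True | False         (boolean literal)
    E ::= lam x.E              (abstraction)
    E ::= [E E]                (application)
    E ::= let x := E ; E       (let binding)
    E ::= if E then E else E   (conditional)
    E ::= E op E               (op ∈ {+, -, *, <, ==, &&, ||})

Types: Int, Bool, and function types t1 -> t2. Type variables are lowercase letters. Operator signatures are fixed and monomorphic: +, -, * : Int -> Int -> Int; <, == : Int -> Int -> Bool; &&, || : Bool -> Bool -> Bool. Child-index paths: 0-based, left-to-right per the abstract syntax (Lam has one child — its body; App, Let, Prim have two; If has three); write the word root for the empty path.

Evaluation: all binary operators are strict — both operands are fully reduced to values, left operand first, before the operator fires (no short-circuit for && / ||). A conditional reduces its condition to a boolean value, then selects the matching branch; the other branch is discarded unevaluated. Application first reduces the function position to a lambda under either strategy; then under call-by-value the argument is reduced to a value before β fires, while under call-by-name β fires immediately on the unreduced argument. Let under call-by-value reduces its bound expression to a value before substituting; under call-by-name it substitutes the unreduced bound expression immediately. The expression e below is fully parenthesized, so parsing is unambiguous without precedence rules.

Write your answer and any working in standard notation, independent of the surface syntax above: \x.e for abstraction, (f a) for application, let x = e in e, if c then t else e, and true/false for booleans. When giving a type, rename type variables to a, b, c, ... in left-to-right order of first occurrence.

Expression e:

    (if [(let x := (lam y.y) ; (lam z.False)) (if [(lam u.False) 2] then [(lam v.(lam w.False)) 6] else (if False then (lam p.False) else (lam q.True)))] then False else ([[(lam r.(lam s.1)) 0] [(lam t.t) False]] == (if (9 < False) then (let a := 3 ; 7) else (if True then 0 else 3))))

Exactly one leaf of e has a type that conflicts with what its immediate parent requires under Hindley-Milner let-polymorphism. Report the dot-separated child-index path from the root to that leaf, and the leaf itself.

Answer: 2.1.0.1 : false

Derivation:
y : a
\y._ : a -> a
let x : forall. a -> a
\z._ : b -> Bool
\u._ : c -> Bool
  unify c -> Bool ~ Int -> d
  unify c ~ Int
  unify Bool ~ d
_ _ : Bool
  unify Bool ~ Bool
\w._ : f -> Bool
\v._ : e -> f -> Bool
  unify e -> f -> Bool ~ Int -> g
  unify e ~ Int
  unify f -> Bool ~ g
_ _ : f -> Bool
  unify Bool ~ Bool
\p._ : h -> Bool
\q._ : i -> Bool
  unify h -> Bool ~ i -> Bool
  unify h ~ i
  unify Bool ~ Bool
  unify f -> Bool ~ i -> Bool
  unify f ~ i
  unify Bool ~ Bool
  unify b -> Bool ~ (i -> Bool) -> j
  unify b ~ i -> Bool
  unify Bool ~ j
_ _ : Bool
  unify Bool ~ Bool
\s._ : l -> Int
\r._ : k -> l -> Int
  unify k -> l -> Int ~ Int -> m
  unify k ~ Int
  unify l -> Int ~ m
_ _ : l -> Int
t : n
\t._ : n -> n
  unify n -> n ~ Bool -> o
  unify n ~ Bool
  unify Bool ~ o
_ _ : Bool
  unify l -> Int ~ Bool -> p
  unify l ~ Bool
  unify Int ~ p
_ _ : Int
  unify Int ~ Int
  unify Int ~ Int
  unify Bool ~ Int
  FAIL: mismatch Bool ~ Int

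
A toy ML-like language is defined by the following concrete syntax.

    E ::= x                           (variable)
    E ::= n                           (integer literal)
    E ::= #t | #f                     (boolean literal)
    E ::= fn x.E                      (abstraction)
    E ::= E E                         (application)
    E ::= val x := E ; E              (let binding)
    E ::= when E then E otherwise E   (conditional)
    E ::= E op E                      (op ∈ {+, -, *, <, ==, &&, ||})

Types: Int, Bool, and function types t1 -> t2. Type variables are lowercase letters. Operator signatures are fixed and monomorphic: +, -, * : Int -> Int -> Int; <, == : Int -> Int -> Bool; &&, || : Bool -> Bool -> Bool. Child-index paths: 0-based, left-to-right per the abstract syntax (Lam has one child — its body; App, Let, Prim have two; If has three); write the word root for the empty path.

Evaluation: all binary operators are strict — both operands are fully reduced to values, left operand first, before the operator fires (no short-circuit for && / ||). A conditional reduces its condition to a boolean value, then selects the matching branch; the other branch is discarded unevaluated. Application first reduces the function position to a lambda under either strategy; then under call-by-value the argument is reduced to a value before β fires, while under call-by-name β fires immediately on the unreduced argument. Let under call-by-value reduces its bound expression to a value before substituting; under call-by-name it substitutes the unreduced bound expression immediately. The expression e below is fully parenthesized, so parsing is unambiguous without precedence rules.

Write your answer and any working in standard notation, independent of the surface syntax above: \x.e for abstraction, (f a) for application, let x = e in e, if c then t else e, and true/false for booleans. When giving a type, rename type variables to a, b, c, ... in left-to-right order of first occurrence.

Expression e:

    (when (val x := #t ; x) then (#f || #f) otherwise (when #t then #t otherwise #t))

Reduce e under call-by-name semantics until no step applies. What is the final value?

Derivation:
step 0: (if (let x = true in x) then (false || false) else (if true then true else true))
step 1: [let@0] (if true then (false || false) else (if true then true else true))
step 2: [if@root] (false || false)
step 3: [delta@root] false

Answer: false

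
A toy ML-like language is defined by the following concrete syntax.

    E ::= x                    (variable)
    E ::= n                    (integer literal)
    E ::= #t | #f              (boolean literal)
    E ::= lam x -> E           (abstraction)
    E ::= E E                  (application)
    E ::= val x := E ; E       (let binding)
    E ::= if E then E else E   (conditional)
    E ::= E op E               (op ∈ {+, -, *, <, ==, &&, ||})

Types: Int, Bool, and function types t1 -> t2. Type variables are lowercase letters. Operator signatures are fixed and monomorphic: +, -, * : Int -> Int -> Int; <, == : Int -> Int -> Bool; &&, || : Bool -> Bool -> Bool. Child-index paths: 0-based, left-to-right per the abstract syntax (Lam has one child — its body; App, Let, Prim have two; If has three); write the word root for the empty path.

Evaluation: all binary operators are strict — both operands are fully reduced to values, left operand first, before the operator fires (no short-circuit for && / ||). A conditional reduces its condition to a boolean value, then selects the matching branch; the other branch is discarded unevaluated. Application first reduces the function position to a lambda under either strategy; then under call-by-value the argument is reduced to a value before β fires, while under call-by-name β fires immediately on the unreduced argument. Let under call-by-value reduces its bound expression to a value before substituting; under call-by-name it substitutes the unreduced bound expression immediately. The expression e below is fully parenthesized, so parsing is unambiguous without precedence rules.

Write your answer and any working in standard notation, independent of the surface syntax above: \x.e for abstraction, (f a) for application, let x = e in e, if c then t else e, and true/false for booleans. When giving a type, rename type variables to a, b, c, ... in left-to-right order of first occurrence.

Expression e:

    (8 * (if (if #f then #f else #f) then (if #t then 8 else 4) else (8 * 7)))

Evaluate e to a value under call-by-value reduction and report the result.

Answer: 448

Trace:
step 0: (8 * (if (if false then false else false) then (if true then 8 else 4) else (8 * 7)))
step 1: [if@1.0] (8 * (if false then (if true then 8 else 4) else (8 * 7)))
step 2: [if@1] (8 * (8 * 7))
step 3: [delta@1] (8 * 56)
step 4: [delta@root] 448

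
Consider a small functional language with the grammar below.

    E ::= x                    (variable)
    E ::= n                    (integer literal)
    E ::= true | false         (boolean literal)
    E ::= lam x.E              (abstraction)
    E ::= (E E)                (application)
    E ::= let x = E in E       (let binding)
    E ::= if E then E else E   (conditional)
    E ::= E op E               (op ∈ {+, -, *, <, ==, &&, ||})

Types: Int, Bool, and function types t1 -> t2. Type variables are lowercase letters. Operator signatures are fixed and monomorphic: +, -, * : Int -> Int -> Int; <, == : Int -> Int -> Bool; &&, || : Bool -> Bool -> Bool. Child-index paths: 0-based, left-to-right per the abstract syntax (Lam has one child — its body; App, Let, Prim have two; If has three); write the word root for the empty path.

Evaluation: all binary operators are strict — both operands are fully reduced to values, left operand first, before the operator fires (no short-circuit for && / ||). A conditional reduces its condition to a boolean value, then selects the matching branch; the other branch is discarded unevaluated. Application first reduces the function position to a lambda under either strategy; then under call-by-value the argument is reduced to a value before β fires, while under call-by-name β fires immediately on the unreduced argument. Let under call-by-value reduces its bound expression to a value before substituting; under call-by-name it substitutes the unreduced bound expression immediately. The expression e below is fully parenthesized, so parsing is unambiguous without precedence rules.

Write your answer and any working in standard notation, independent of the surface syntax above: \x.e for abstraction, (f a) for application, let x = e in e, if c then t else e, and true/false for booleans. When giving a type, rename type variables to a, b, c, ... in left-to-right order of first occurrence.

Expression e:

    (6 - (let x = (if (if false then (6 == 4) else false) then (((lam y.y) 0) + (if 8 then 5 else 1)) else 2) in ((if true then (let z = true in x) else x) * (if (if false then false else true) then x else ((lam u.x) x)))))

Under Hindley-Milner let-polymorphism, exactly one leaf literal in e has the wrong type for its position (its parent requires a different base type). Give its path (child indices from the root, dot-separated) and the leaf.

Answer: 1.0.1.1.0 : 8

Derivation:
  unify Int ~ Int
  unify Bool ~ Bool
  unify Int ~ Int
  unify Int ~ Int
  unify Bool ~ Bool
  unify Bool ~ Bool
y : a
\y._ : a -> a
  unify a -> a ~ Int -> b
  unify a ~ Int
  unify Int ~ b
_ _ : Int
  unify Int ~ Int
  unify Int ~ Bool
  FAIL: mismatch Int ~ Bool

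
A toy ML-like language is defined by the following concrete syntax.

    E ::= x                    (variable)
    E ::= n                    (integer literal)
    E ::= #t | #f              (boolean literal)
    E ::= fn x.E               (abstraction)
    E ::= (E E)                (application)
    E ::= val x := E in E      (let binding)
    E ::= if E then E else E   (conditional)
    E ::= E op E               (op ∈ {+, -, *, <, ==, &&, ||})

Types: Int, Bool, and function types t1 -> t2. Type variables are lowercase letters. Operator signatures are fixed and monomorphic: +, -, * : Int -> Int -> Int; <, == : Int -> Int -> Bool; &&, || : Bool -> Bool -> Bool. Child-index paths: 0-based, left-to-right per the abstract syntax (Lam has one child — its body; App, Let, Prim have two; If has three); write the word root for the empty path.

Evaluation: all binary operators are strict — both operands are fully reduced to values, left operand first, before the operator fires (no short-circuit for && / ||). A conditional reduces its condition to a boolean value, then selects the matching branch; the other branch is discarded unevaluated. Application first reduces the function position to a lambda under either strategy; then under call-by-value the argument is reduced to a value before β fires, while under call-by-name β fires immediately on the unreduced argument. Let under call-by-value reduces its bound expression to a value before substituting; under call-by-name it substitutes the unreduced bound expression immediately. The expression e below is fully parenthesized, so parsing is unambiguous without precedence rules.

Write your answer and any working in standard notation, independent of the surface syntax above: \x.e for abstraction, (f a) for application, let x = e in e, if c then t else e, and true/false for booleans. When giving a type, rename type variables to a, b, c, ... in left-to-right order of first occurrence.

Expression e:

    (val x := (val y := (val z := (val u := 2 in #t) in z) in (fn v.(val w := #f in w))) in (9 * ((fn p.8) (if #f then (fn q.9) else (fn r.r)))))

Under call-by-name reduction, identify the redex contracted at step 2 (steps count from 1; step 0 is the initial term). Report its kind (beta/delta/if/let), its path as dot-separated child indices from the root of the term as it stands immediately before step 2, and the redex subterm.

Answer: beta at 1 : ((\p.8) (if false then (\q.9) else (\r.r)))

Trace:
step 0: (let x = (let y = (let z = (let u = 2 in true) in z) in (\v.(let w = false in w))) in (9 * ((\p.8) (if false then (\q.9) else (\r.r)))))
step 1: [let@root] (9 * ((\p.8) (if false then (\q.9) else (\r.r))))
step 2: [beta@1] (9 * 8)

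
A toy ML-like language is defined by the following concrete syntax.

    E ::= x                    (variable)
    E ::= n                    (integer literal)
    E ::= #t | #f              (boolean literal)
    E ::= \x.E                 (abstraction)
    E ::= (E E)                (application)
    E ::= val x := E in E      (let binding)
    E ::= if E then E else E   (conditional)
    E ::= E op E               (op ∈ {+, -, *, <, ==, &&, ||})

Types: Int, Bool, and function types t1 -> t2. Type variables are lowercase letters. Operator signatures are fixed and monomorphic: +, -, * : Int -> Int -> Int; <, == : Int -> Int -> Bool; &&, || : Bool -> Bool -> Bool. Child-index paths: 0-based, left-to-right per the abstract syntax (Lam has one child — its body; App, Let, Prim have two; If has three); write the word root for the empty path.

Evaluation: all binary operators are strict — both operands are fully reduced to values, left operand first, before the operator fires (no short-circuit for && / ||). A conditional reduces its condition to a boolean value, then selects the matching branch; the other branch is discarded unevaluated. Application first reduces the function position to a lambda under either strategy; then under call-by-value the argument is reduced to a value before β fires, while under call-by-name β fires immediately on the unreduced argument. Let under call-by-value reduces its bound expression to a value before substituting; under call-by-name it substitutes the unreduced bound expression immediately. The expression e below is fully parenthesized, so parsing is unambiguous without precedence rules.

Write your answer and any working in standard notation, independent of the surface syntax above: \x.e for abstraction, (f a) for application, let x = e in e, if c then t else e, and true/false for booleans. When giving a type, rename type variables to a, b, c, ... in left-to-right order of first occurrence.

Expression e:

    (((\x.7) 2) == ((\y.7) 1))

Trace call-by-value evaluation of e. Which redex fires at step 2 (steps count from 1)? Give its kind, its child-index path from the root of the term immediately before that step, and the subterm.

Working:
step 0: (((\x.7) 2) == ((\y.7) 1))
step 1: [beta@0] (7 == ((\y.7) 1))
step 2: [beta@1] (7 == 7)

Answer: beta at 1 : ((\y.7) 1)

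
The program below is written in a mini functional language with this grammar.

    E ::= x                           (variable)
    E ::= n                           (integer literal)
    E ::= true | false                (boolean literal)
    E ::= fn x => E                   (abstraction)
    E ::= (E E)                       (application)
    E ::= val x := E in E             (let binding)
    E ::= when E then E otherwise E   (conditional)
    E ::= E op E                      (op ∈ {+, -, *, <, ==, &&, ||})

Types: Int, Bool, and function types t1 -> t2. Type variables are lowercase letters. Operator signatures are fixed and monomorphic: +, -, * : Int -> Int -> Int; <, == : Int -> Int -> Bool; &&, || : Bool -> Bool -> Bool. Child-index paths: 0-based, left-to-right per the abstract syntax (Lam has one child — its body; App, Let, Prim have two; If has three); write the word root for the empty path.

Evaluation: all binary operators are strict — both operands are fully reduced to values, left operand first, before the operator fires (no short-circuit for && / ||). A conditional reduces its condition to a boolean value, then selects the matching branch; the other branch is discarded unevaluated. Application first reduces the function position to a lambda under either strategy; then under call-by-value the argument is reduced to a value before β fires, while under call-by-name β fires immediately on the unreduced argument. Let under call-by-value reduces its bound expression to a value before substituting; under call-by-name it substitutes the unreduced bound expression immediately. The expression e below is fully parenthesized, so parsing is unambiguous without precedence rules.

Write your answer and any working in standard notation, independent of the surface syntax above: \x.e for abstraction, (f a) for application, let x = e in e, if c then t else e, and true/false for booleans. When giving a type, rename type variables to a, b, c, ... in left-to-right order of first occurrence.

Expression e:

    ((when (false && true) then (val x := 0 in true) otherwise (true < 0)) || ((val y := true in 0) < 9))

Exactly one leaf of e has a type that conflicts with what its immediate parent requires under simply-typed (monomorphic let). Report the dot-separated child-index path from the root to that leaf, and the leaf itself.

Answer: 0.2.0 : true

Working:
  unify Bool ~ Bool
  unify Bool ~ Bool
  unify Bool ~ Bool
let x : Int
  unify Bool ~ Int
  FAIL: mismatch Bool ~ Int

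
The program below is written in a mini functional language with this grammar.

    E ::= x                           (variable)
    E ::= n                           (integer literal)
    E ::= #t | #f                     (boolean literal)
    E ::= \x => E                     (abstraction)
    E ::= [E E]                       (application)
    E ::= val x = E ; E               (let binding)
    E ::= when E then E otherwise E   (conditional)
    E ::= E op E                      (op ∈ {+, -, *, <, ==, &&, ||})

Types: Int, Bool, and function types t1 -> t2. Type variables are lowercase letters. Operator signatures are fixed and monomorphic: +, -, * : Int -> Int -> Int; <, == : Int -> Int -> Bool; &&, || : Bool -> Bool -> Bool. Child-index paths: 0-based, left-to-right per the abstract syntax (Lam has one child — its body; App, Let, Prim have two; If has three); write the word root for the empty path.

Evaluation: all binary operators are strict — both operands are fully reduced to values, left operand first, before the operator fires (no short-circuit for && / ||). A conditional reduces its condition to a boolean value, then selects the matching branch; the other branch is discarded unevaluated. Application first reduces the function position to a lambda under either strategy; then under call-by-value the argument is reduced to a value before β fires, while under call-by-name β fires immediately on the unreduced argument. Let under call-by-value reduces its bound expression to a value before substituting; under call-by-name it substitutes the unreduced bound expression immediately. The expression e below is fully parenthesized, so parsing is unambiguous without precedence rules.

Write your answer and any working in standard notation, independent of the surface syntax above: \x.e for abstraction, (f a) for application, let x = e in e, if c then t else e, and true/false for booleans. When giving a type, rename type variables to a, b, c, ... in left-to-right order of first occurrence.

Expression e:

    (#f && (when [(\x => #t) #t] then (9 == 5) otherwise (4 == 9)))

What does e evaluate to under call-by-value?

Working:
step 0: (false && (if ((\x.true) true) then (9 == 5) else (4 == 9)))
step 1: [beta@1.0] (false && (if true then (9 == 5) else (4 == 9)))
step 2: [if@1] (false && (9 == 5))
step 3: [delta@1] (false && false)
step 4: [delta@root] false

Answer: false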